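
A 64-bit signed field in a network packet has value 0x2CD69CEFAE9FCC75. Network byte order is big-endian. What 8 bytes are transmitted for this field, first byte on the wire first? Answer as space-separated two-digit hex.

2C D6 9C EF AE 9F CC 75

Split into bytes (most-significant first): 2C D6 9C EF AE 9F CC 75.
Big-endian stores the most-significant byte at the lowest address.
So the memory order matches the most-significant-first order: 2C D6 9C EF AE 9F CC 75.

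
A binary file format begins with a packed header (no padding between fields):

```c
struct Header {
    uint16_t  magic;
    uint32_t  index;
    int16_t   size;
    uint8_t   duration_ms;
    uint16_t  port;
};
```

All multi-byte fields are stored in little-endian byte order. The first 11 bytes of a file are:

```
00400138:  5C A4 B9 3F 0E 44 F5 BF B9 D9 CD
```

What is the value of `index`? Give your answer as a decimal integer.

1141784505

`index` follows `magic` (2 bytes), so it starts at byte offset 2 and occupies 4 bytes.
Bytes at offsets 2..5: B9 3F 0E 44.
Little-endian: lowest address holds the least-significant byte.
Reassemble most-significant byte first: 44 0E 3F B9 → 0x440E3FB9.
0x440E3FB9 = 1141784505.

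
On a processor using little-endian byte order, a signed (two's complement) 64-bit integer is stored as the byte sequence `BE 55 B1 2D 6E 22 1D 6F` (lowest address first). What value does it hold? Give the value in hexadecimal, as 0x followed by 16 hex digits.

Little-endian: lowest address holds the least-significant byte.
Reassemble most-significant byte first: 6F 1D 22 6E 2D B1 55 BE → 0x6F1D226E2DB155BE.

0x6F1D226E2DB155BE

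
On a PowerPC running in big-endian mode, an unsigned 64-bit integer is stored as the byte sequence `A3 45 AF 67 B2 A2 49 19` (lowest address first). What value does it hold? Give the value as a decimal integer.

In big-endian order the high byte comes first in memory.
The bytes are already most-significant first: 0xA345AF67B2A24919.
0xA345AF67B2A24919 = 11765002461488761113.

11765002461488761113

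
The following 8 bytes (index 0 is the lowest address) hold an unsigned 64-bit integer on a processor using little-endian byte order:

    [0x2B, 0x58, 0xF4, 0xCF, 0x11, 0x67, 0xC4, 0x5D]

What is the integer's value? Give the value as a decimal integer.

Little-endian: lowest address holds the least-significant byte.
Reassemble most-significant byte first: 5D C4 67 11 CF F4 58 2B → 0x5DC46711CFF4582B.
0x5DC46711CFF4582B = 6756638667163588651.

6756638667163588651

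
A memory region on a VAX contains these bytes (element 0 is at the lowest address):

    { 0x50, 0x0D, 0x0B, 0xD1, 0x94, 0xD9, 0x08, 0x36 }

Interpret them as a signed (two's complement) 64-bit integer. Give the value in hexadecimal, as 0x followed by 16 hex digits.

In little-endian order the low byte comes first in memory.
Reassemble most-significant byte first: 36 08 D9 94 D1 0B 0D 50 → 0x3608D994D10B0D50.

0x3608D994D10B0D50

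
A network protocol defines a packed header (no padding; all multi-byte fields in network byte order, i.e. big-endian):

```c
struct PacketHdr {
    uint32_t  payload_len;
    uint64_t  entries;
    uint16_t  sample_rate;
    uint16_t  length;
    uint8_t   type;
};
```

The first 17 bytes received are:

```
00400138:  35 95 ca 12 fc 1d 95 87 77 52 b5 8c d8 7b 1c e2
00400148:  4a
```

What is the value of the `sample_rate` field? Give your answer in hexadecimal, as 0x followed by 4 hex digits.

`sample_rate` follows `payload_len` (4 B), `entries` (8 B), so it starts at offset 4 + 8 = 12 and occupies 2 bytes.
Bytes at offsets 12..13: D8 7B.
In big-endian order the high byte comes first in memory.
The bytes are already most-significant first: 0xD87B.

0xD87B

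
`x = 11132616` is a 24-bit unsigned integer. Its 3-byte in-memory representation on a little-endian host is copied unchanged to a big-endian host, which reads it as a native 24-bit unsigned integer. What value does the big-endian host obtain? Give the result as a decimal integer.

11132616 in 24-bit hexadecimal is 0xA9DEC8.
Stored little-endian, the bytes at ascending addresses are C8 DE A9.
Read back as big-endian, the last byte is least significant, giving 0xC8DEA9.
0xC8DEA9 = 13164201.

13164201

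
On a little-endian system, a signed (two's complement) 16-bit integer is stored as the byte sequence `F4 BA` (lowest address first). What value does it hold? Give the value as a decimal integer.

Little-endian stores the least-significant byte at the lowest address.
Reassemble most-significant byte first: BA F4 → 0xBAF4.
Top bit is set, so as a signed 16-bit value this is 0xBAF4 − 2^16 = -17676.

-17676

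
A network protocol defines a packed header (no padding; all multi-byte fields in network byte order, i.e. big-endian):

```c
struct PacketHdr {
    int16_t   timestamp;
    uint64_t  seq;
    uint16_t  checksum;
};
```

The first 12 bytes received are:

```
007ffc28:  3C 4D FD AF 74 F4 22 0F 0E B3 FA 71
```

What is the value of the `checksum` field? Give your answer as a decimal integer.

`checksum` follows `timestamp` (2 B), `seq` (8 B), so it starts at offset 2 + 8 = 10 and occupies 2 bytes.
Bytes at offsets 10..11: FA 71.
In big-endian order the high byte comes first in memory.
The bytes are already most-significant first: 0xFA71.
0xFA71 = 64113.

64113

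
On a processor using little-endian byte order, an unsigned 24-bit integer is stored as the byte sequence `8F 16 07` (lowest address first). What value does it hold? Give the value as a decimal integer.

Little-endian stores the least-significant byte at the lowest address.
Reassemble most-significant byte first: 07 16 8F → 0x07168F.
0x07168F = 464527.

464527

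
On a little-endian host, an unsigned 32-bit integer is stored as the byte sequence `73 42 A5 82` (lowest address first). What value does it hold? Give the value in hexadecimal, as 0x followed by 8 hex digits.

0x82A54273

In little-endian order the low byte comes first in memory.
Reassemble most-significant byte first: 82 A5 42 73 → 0x82A54273.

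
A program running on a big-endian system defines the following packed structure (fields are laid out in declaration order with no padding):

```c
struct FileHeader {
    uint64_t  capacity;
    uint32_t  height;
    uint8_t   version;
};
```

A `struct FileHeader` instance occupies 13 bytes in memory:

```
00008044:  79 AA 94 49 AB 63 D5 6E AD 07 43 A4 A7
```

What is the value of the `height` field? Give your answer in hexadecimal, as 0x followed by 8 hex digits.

0xAD0743A4

`height` follows `capacity` (8 bytes), so it starts at byte offset 8 and occupies 4 bytes.
Bytes at offsets 8..11: AD 07 43 A4.
Big-endian: lowest address holds the most-significant byte.
The bytes are already most-significant first: 0xAD0743A4.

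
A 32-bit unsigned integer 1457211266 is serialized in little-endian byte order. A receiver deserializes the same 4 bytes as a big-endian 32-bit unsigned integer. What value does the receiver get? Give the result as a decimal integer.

2185747286

1457211266 in 32-bit hexadecimal is 0x56DB4782.
Stored little-endian, the bytes at ascending addresses are 82 47 DB 56.
Read back as big-endian, the last byte is least significant, giving 0x8247DB56.
0x8247DB56 = 2185747286.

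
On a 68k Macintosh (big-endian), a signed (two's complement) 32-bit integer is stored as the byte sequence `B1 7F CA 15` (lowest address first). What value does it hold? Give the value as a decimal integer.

-1317025259

Big-endian stores the most-significant byte at the lowest address.
The bytes are already most-significant first: 0xB17FCA15.
Top bit is set, so as a signed 32-bit value this is 0xB17FCA15 − 2^32 = -1317025259.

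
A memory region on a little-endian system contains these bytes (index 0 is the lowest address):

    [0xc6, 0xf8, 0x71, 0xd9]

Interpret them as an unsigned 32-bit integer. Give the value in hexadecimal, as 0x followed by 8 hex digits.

0xD971F8C6

In little-endian order the low byte comes first in memory.
Reassemble most-significant byte first: D9 71 F8 C6 → 0xD971F8C6.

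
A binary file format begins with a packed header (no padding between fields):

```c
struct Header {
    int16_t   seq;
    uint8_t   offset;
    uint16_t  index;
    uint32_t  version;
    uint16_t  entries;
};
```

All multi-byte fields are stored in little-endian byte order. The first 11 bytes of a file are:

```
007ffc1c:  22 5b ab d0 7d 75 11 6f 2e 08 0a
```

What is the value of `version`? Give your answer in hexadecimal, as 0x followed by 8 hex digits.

`version` follows `seq` (2 B), `offset` (1 B), `index` (2 B), so it starts at offset 2 + 1 + 2 = 5 and occupies 4 bytes.
Bytes at offsets 5..8: 75 11 6F 2E.
Little-endian stores the least-significant byte at the lowest address.
Reassemble most-significant byte first: 2E 6F 11 75 → 0x2E6F1175.

0x2E6F1175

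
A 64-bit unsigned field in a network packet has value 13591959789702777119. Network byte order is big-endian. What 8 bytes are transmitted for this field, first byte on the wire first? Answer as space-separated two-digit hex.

13591959789702777119 in hexadecimal, padded to 64 bits, is 0xBCA0576A5AA0891F.
Split into bytes (most-significant first): BC A0 57 6A 5A A0 89 1F.
In big-endian order the high byte comes first in memory.
So the memory order matches the most-significant-first order: BC A0 57 6A 5A A0 89 1F.

BC A0 57 6A 5A A0 89 1F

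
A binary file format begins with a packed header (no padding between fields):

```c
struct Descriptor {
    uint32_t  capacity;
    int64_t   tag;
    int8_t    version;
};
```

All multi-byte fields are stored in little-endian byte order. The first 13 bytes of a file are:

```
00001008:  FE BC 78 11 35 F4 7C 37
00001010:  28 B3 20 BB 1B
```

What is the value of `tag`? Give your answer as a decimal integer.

-4962769804051286987

`tag` follows `capacity` (4 bytes), so it starts at byte offset 4 and occupies 8 bytes.
Bytes at offsets 4..11: 35 F4 7C 37 28 B3 20 BB.
Little-endian: lowest address holds the least-significant byte.
Reassemble most-significant byte first: BB 20 B3 28 37 7C F4 35 → 0xBB20B328377CF435.
Top bit is set, so as a signed 64-bit value this is 0xBB20B328377CF435 − 2^64 = -4962769804051286987.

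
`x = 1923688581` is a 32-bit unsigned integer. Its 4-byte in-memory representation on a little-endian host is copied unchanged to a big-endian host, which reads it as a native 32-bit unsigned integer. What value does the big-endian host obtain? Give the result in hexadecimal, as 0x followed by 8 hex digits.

0x8528A972

1923688581 in 32-bit hexadecimal is 0x72A92885.
Stored little-endian, the bytes at ascending addresses are 85 28 A9 72.
Read back as big-endian, the last byte is least significant, giving 0x8528A972.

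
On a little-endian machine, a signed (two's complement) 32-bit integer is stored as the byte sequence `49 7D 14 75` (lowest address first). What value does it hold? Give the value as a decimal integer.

Little-endian: lowest address holds the least-significant byte.
Reassemble most-significant byte first: 75 14 7D 49 → 0x75147D49.
0x75147D49 = 1964277065.

1964277065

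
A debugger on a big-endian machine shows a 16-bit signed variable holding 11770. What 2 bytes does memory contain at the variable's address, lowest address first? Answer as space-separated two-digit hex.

11770 in hexadecimal, padded to 16 bits, is 0x2DFA.
Split into bytes (most-significant first): 2D FA.
Big-endian: lowest address holds the most-significant byte.
So the memory order matches the most-significant-first order: 2D FA.

2D FA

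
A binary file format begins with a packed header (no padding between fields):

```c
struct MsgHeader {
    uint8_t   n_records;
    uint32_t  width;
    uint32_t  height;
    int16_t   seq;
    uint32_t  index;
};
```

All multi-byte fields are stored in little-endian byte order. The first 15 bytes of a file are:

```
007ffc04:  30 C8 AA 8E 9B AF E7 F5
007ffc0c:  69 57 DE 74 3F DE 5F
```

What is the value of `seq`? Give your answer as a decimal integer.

`seq` follows `n_records` (1 B), `width` (4 B), `height` (4 B), so it starts at offset 1 + 4 + 4 = 9 and occupies 2 bytes.
Bytes at offsets 9..10: 57 DE.
Little-endian stores the least-significant byte at the lowest address.
Reassemble most-significant byte first: DE 57 → 0xDE57.
Top bit is set, so as a signed 16-bit value this is 0xDE57 − 2^16 = -8617.

-8617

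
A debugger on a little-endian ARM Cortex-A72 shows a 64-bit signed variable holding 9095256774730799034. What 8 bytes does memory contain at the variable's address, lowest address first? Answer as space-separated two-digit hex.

BA 57 CB 0E D9 D7 38 7E

9095256774730799034 in hexadecimal, padded to 64 bits, is 0x7E38D7D90ECB57BA.
Split into bytes (most-significant first): 7E 38 D7 D9 0E CB 57 BA.
Little-endian: lowest address holds the least-significant byte.
So at ascending addresses the bytes are BA 57 CB 0E D9 D7 38 7E.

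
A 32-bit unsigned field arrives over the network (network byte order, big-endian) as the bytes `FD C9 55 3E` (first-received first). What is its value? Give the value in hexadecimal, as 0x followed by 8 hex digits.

In big-endian order the high byte comes first in memory.
The bytes are already most-significant first: 0xFDC9553E.

0xFDC9553E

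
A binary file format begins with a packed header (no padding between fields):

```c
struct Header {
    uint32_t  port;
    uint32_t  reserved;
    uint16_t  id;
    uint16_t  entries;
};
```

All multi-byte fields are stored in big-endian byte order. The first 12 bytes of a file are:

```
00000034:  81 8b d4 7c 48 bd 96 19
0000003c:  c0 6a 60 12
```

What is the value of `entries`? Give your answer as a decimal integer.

`entries` follows `port` (4 B), `reserved` (4 B), `id` (2 B), so it starts at offset 4 + 4 + 2 = 10 and occupies 2 bytes.
Bytes at offsets 10..11: 60 12.
Big-endian: lowest address holds the most-significant byte.
The bytes are already most-significant first: 0x6012.
0x6012 = 24594.

24594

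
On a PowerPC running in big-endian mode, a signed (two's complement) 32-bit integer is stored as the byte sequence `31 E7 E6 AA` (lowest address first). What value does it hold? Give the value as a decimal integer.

837281450

Big-endian stores the most-significant byte at the lowest address.
The bytes are already most-significant first: 0x31E7E6AA.
0x31E7E6AA = 837281450.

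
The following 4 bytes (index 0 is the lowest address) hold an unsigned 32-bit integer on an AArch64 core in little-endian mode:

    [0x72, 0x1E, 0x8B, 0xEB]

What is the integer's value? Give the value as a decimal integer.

In little-endian order the low byte comes first in memory.
Reassemble most-significant byte first: EB 8B 1E 72 → 0xEB8B1E72.
0xEB8B1E72 = 3951763058.

3951763058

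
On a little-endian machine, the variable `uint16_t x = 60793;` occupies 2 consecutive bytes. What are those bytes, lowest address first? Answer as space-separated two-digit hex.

60793 in hexadecimal, padded to 16 bits, is 0xED79.
Split into bytes (most-significant first): ED 79.
Little-endian: lowest address holds the least-significant byte.
So at ascending addresses the bytes are 79 ED.

79 ED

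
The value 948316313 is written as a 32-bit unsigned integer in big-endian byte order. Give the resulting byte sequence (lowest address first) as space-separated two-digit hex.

948316313 in hexadecimal, padded to 32 bits, is 0x38862899.
Split into bytes (most-significant first): 38 86 28 99.
In big-endian order the high byte comes first in memory.
So the memory order matches the most-significant-first order: 38 86 28 99.

38 86 28 99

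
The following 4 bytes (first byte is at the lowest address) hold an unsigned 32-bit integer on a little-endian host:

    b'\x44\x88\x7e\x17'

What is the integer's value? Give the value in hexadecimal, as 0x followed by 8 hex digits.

0x177E8844

Little-endian: lowest address holds the least-significant byte.
Reassemble most-significant byte first: 17 7E 88 44 → 0x177E8844.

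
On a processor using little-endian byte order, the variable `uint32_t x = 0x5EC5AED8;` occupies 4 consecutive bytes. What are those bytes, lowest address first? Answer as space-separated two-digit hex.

Split into bytes (most-significant first): 5E C5 AE D8.
Little-endian stores the least-significant byte at the lowest address.
So at ascending addresses the bytes are D8 AE C5 5E.

D8 AE C5 5E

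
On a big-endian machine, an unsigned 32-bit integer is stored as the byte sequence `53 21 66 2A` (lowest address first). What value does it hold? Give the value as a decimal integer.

1394697770

In big-endian order the high byte comes first in memory.
The bytes are already most-significant first: 0x5321662A.
0x5321662A = 1394697770.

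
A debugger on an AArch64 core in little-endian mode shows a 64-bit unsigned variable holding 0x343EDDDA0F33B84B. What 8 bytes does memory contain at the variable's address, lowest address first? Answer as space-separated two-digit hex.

4B B8 33 0F DA DD 3E 34

Split into bytes (most-significant first): 34 3E DD DA 0F 33 B8 4B.
Little-endian stores the least-significant byte at the lowest address.
So at ascending addresses the bytes are 4B B8 33 0F DA DD 3E 34.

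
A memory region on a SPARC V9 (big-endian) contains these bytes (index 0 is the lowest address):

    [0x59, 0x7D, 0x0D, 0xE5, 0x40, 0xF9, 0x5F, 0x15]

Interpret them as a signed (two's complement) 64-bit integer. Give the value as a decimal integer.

Big-endian stores the most-significant byte at the lowest address.
The bytes are already most-significant first: 0x597D0DE540F95F15.
0x597D0DE540F95F15 = 6448325519753174805.

6448325519753174805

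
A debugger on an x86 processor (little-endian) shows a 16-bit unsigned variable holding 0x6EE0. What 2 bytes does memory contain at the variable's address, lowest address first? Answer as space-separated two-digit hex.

E0 6E

Split into bytes (most-significant first): 6E E0.
Little-endian: lowest address holds the least-significant byte.
So at ascending addresses the bytes are E0 6E.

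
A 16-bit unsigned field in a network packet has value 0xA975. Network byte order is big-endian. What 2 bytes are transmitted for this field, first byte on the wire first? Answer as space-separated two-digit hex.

A9 75

Split into bytes (most-significant first): A9 75.
Big-endian: lowest address holds the most-significant byte.
So the memory order matches the most-significant-first order: A9 75.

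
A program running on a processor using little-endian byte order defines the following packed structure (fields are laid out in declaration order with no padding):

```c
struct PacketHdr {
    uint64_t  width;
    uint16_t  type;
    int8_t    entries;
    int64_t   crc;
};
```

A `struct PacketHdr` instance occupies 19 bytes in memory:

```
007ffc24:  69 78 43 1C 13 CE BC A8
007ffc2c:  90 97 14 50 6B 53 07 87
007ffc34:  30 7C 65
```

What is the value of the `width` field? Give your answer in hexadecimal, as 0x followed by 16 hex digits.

0xA8BCCE131C437869

`width` is the first field, at byte offset 0, occupying 8 bytes.
Bytes at offsets 0..7: 69 78 43 1C 13 CE BC A8.
Little-endian stores the least-significant byte at the lowest address.
Reassemble most-significant byte first: A8 BC CE 13 1C 43 78 69 → 0xA8BCCE131C437869.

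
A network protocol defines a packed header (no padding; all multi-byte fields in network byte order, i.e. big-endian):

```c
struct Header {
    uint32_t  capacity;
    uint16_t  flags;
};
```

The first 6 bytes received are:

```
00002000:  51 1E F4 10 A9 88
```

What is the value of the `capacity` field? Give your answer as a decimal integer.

1360983056

`capacity` is the first field, at byte offset 0, occupying 4 bytes.
Bytes at offsets 0..3: 51 1E F4 10.
Big-endian: lowest address holds the most-significant byte.
The bytes are already most-significant first: 0x511EF410.
0x511EF410 = 1360983056.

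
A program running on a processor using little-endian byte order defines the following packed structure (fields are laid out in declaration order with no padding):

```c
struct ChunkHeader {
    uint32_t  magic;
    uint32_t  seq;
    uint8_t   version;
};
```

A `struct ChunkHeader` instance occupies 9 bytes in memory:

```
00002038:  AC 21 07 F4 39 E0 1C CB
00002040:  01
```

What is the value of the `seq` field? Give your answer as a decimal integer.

3407667257

`seq` follows `magic` (4 bytes), so it starts at byte offset 4 and occupies 4 bytes.
Bytes at offsets 4..7: 39 E0 1C CB.
In little-endian order the low byte comes first in memory.
Reassemble most-significant byte first: CB 1C E0 39 → 0xCB1CE039.
0xCB1CE039 = 3407667257.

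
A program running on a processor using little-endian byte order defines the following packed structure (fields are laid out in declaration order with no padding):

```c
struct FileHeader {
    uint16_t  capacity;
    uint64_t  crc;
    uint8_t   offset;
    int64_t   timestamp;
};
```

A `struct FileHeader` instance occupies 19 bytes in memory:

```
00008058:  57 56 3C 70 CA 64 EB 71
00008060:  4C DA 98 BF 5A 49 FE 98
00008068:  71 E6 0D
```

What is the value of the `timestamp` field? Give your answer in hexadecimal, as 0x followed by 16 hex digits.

0x0DE67198FE495ABF

`timestamp` follows `capacity` (2 B), `crc` (8 B), `offset` (1 B), so it starts at offset 2 + 8 + 1 = 11 and occupies 8 bytes.
Bytes at offsets 11..18: BF 5A 49 FE 98 71 E6 0D.
Little-endian: lowest address holds the least-significant byte.
Reassemble most-significant byte first: 0D E6 71 98 FE 49 5A BF → 0x0DE67198FE495ABF.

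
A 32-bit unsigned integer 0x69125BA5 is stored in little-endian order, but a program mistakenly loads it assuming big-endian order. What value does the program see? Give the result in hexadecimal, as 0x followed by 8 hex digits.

Stored little-endian, the bytes at ascending addresses are A5 5B 12 69.
Read back as big-endian, the last byte is least significant, giving 0xA55B1269.

0xA55B1269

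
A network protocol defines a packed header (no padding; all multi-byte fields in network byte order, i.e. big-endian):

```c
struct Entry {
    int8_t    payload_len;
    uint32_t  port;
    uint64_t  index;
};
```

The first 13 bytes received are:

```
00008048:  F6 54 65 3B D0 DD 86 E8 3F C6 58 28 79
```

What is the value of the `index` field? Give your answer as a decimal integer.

15962701289869551737

`index` follows `payload_len` (1 B), `port` (4 B), so it starts at offset 1 + 4 = 5 and occupies 8 bytes.
Bytes at offsets 5..12: DD 86 E8 3F C6 58 28 79.
In big-endian order the high byte comes first in memory.
The bytes are already most-significant first: 0xDD86E83FC6582879.
0xDD86E83FC6582879 = 15962701289869551737.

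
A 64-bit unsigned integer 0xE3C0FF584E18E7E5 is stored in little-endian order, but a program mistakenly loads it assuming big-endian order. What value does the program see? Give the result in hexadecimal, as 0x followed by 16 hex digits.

0xE5E7184E58FFC0E3

Stored little-endian, the bytes at ascending addresses are E5 E7 18 4E 58 FF C0 E3.
Read back as big-endian, the last byte is least significant, giving 0xE5E7184E58FFC0E3.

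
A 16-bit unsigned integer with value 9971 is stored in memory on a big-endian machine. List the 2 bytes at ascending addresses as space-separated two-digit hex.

9971 in hexadecimal, padded to 16 bits, is 0x26F3.
Split into bytes (most-significant first): 26 F3.
Big-endian: lowest address holds the most-significant byte.
So the memory order matches the most-significant-first order: 26 F3.

26 F3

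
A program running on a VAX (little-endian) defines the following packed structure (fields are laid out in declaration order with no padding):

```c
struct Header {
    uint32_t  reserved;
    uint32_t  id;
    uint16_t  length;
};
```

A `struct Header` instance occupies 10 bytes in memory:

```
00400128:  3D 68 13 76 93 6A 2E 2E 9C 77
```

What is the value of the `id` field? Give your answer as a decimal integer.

`id` follows `reserved` (4 bytes), so it starts at byte offset 4 and occupies 4 bytes.
Bytes at offsets 4..7: 93 6A 2E 2E.
Little-endian stores the least-significant byte at the lowest address.
Reassemble most-significant byte first: 2E 2E 6A 93 → 0x2E2E6A93.
0x2E2E6A93 = 774793875.

774793875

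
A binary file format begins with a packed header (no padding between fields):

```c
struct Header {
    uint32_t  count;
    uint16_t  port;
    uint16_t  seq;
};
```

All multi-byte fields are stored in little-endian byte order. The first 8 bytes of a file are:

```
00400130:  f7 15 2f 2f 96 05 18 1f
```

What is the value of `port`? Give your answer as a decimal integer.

`port` follows `count` (4 bytes), so it starts at byte offset 4 and occupies 2 bytes.
Bytes at offsets 4..5: 96 05.
Little-endian stores the least-significant byte at the lowest address.
Reassemble most-significant byte first: 05 96 → 0x0596.
0x0596 = 1430.

1430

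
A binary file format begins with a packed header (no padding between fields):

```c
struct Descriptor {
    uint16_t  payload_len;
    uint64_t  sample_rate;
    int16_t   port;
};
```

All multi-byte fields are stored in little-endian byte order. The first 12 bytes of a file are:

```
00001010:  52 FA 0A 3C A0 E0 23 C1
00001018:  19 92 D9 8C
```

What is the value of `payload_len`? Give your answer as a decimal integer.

64082

`payload_len` is the first field, at byte offset 0, occupying 2 bytes.
Bytes at offsets 0..1: 52 FA.
Little-endian stores the least-significant byte at the lowest address.
Reassemble most-significant byte first: FA 52 → 0xFA52.
0xFA52 = 64082.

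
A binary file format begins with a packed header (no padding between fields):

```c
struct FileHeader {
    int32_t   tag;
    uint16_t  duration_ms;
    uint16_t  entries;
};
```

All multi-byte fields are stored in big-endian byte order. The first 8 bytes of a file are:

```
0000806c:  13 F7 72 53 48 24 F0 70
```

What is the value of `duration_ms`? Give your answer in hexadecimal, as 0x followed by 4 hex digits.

0x4824

`duration_ms` follows `tag` (4 bytes), so it starts at byte offset 4 and occupies 2 bytes.
Bytes at offsets 4..5: 48 24.
Big-endian: lowest address holds the most-significant byte.
The bytes are already most-significant first: 0x4824.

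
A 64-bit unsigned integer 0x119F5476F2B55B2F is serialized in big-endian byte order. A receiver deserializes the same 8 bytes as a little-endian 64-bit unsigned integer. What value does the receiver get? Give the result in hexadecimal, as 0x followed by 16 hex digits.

0x2F5BB5F276549F11

Stored big-endian, the bytes at ascending addresses are 11 9F 54 76 F2 B5 5B 2F.
Read back as little-endian, the first byte is least significant, giving 0x2F5BB5F276549F11.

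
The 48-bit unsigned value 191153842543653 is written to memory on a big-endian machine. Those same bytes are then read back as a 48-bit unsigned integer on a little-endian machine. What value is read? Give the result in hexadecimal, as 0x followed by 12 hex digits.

0x25DCE178DAAD

191153842543653 in 48-bit hexadecimal is 0xADDA78E1DC25.
Stored big-endian, the bytes at ascending addresses are AD DA 78 E1 DC 25.
Read back as little-endian, the first byte is least significant, giving 0x25DCE178DAAD.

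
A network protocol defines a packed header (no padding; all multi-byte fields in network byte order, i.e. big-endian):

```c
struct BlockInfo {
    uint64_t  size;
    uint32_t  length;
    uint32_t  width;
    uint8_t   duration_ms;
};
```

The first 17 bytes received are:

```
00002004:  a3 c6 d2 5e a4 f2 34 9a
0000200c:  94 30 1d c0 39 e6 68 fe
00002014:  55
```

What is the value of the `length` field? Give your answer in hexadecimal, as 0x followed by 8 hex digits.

`length` follows `size` (8 bytes), so it starts at byte offset 8 and occupies 4 bytes.
Bytes at offsets 8..11: 94 30 1D C0.
Big-endian: lowest address holds the most-significant byte.
The bytes are already most-significant first: 0x94301DC0.

0x94301DC0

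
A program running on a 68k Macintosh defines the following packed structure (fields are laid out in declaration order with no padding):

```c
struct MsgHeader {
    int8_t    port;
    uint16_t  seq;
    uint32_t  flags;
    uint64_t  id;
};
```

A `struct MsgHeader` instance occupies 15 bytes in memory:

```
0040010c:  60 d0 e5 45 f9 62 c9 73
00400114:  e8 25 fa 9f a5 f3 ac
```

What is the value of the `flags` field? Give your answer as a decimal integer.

1173971657

`flags` follows `port` (1 B), `seq` (2 B), so it starts at offset 1 + 2 = 3 and occupies 4 bytes.
Bytes at offsets 3..6: 45 F9 62 C9.
Big-endian stores the most-significant byte at the lowest address.
The bytes are already most-significant first: 0x45F962C9.
0x45F962C9 = 1173971657.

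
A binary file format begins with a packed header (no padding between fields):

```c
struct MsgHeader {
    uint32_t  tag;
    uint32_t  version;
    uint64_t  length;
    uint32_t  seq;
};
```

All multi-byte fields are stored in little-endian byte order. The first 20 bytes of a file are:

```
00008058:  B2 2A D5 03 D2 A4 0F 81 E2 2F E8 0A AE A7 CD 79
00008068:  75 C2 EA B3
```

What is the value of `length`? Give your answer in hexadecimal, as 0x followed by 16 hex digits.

`length` follows `tag` (4 B), `version` (4 B), so it starts at offset 4 + 4 = 8 and occupies 8 bytes.
Bytes at offsets 8..15: E2 2F E8 0A AE A7 CD 79.
Little-endian stores the least-significant byte at the lowest address.
Reassemble most-significant byte first: 79 CD A7 AE 0A E8 2F E2 → 0x79CDA7AE0AE82FE2.

0x79CDA7AE0AE82FE2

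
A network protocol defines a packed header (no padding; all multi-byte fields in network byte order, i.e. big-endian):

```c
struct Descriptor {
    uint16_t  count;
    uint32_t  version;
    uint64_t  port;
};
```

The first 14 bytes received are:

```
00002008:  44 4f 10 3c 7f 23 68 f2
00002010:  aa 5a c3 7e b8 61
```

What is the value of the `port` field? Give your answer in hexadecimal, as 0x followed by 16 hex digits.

`port` follows `count` (2 B), `version` (4 B), so it starts at offset 2 + 4 = 6 and occupies 8 bytes.
Bytes at offsets 6..13: 68 F2 AA 5A C3 7E B8 61.
Big-endian: lowest address holds the most-significant byte.
The bytes are already most-significant first: 0x68F2AA5AC37EB861.

0x68F2AA5AC37EB861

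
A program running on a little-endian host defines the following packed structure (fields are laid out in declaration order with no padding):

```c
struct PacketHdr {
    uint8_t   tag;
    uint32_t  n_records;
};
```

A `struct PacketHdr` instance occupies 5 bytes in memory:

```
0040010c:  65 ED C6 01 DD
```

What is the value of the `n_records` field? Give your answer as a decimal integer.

`n_records` follows `tag` (1 byte), so it starts at byte offset 1 and occupies 4 bytes.
Bytes at offsets 1..4: ED C6 01 DD.
In little-endian order the low byte comes first in memory.
Reassemble most-significant byte first: DD 01 C6 ED → 0xDD01C6ED.
0xDD01C6ED = 3707881197.

3707881197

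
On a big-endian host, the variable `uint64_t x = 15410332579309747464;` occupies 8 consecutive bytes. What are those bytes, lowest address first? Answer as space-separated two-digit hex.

15410332579309747464 in hexadecimal, padded to 64 bits, is 0xD5DC7FD55C62FD08.
Split into bytes (most-significant first): D5 DC 7F D5 5C 62 FD 08.
In big-endian order the high byte comes first in memory.
So the memory order matches the most-significant-first order: D5 DC 7F D5 5C 62 FD 08.

D5 DC 7F D5 5C 62 FD 08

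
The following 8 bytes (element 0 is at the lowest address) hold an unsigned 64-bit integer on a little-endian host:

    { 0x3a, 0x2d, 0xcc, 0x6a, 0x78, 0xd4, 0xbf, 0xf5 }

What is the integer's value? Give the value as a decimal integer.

17708105873497009466

Little-endian stores the least-significant byte at the lowest address.
Reassemble most-significant byte first: F5 BF D4 78 6A CC 2D 3A → 0xF5BFD4786ACC2D3A.
0xF5BFD4786ACC2D3A = 17708105873497009466.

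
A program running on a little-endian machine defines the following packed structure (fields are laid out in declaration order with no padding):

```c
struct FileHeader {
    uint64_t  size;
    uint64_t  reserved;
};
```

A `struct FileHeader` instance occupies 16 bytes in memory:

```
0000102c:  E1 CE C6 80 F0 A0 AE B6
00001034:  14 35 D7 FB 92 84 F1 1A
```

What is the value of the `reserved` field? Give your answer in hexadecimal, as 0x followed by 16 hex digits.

0x1AF18492FBD73514

`reserved` follows `size` (8 bytes), so it starts at byte offset 8 and occupies 8 bytes.
Bytes at offsets 8..15: 14 35 D7 FB 92 84 F1 1A.
Little-endian: lowest address holds the least-significant byte.
Reassemble most-significant byte first: 1A F1 84 92 FB D7 35 14 → 0x1AF18492FBD73514.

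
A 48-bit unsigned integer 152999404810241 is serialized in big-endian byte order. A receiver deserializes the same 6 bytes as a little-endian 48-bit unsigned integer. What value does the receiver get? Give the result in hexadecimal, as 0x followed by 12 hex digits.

0x01B02CF3268B

152999404810241 in 48-bit hexadecimal is 0x8B26F32CB001.
Stored big-endian, the bytes at ascending addresses are 8B 26 F3 2C B0 01.
Read back as little-endian, the first byte is least significant, giving 0x01B02CF3268B.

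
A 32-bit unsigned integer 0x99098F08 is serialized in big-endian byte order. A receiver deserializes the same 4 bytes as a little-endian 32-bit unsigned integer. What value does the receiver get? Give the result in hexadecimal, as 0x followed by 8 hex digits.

0x088F0999

Stored big-endian, the bytes at ascending addresses are 99 09 8F 08.
Read back as little-endian, the first byte is least significant, giving 0x088F0999.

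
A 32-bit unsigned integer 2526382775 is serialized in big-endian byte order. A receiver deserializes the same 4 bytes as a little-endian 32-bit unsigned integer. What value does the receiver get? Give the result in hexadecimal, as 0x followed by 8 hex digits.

0xB78A9596

2526382775 in 32-bit hexadecimal is 0x96958AB7.
Stored big-endian, the bytes at ascending addresses are 96 95 8A B7.
Read back as little-endian, the first byte is least significant, giving 0xB78A9596.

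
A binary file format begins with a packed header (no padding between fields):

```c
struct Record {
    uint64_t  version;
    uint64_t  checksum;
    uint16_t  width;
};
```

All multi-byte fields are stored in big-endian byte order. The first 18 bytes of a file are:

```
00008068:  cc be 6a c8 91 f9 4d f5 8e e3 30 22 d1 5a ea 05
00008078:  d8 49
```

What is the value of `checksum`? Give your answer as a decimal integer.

`checksum` follows `version` (8 bytes), so it starts at byte offset 8 and occupies 8 bytes.
Bytes at offsets 8..15: 8E E3 30 22 D1 5A EA 05.
In big-endian order the high byte comes first in memory.
The bytes are already most-significant first: 0x8EE33022D15AEA05.
0x8EE33022D15AEA05 = 10296126099198503429.

10296126099198503429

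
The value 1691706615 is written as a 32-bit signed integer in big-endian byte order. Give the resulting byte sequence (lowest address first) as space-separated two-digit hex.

64 D5 64 F7

1691706615 in hexadecimal, padded to 32 bits, is 0x64D564F7.
Split into bytes (most-significant first): 64 D5 64 F7.
Big-endian: lowest address holds the most-significant byte.
So the memory order matches the most-significant-first order: 64 D5 64 F7.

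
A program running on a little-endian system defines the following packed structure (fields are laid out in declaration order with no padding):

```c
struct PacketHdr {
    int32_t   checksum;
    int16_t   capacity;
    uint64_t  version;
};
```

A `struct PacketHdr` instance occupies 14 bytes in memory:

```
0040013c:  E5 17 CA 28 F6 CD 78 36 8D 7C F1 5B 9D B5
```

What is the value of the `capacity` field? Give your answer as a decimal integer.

-12810

`capacity` follows `checksum` (4 bytes), so it starts at byte offset 4 and occupies 2 bytes.
Bytes at offsets 4..5: F6 CD.
Little-endian stores the least-significant byte at the lowest address.
Reassemble most-significant byte first: CD F6 → 0xCDF6.
Top bit is set, so as a signed 16-bit value this is 0xCDF6 − 2^16 = -12810.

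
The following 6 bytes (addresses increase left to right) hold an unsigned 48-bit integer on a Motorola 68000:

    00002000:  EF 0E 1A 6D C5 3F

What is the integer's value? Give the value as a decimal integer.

Big-endian stores the most-significant byte at the lowest address.
The bytes are already most-significant first: 0xEF0E1A6DC53F.
0xEF0E1A6DC53F = 262843851982143.

262843851982143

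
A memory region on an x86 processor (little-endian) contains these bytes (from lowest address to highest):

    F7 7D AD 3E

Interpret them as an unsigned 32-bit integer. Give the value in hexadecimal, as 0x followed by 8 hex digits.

0x3EAD7DF7

Little-endian stores the least-significant byte at the lowest address.
Reassemble most-significant byte first: 3E AD 7D F7 → 0x3EAD7DF7.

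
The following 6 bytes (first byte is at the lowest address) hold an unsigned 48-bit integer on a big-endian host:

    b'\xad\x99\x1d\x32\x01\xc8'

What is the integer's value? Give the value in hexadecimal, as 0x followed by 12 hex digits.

0xAD991D3201C8

In big-endian order the high byte comes first in memory.
The bytes are already most-significant first: 0xAD991D3201C8.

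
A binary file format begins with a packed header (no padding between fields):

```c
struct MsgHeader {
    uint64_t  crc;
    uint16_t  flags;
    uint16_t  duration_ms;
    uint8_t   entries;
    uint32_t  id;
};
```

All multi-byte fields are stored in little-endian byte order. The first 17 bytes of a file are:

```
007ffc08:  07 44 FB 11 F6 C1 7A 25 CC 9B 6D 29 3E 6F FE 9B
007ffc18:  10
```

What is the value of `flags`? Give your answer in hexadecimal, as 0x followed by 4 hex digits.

`flags` follows `crc` (8 bytes), so it starts at byte offset 8 and occupies 2 bytes.
Bytes at offsets 8..9: CC 9B.
Little-endian stores the least-significant byte at the lowest address.
Reassemble most-significant byte first: 9B CC → 0x9BCC.

0x9BCC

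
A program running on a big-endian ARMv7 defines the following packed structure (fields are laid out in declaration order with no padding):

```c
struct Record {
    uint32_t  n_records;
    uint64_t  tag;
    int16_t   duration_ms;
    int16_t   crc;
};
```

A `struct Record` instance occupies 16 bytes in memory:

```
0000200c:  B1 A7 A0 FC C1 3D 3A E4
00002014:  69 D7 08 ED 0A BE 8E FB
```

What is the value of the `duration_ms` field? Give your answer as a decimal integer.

`duration_ms` follows `n_records` (4 B), `tag` (8 B), so it starts at offset 4 + 8 = 12 and occupies 2 bytes.
Bytes at offsets 12..13: 0A BE.
Big-endian: lowest address holds the most-significant byte.
The bytes are already most-significant first: 0x0ABE.
0x0ABE = 2750.

2750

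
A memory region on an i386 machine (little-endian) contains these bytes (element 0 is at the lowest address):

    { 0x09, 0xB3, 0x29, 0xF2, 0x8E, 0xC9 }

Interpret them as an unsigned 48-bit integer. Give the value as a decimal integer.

221615785358089

In little-endian order the low byte comes first in memory.
Reassemble most-significant byte first: C9 8E F2 29 B3 09 → 0xC98EF229B309.
0xC98EF229B309 = 221615785358089.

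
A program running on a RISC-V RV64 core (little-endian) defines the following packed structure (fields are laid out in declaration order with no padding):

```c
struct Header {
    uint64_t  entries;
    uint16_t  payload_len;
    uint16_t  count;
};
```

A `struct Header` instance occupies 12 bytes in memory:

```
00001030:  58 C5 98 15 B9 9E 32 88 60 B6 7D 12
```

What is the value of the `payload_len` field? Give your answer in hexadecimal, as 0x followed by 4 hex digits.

`payload_len` follows `entries` (8 bytes), so it starts at byte offset 8 and occupies 2 bytes.
Bytes at offsets 8..9: 60 B6.
Little-endian stores the least-significant byte at the lowest address.
Reassemble most-significant byte first: B6 60 → 0xB660.

0xB660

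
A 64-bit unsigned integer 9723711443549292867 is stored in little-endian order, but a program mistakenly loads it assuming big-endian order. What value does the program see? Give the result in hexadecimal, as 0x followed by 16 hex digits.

0x4309281B0A90F186

9723711443549292867 in 64-bit hexadecimal is 0x86F1900A1B280943.
Stored little-endian, the bytes at ascending addresses are 43 09 28 1B 0A 90 F1 86.
Read back as big-endian, the last byte is least significant, giving 0x4309281B0A90F186.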